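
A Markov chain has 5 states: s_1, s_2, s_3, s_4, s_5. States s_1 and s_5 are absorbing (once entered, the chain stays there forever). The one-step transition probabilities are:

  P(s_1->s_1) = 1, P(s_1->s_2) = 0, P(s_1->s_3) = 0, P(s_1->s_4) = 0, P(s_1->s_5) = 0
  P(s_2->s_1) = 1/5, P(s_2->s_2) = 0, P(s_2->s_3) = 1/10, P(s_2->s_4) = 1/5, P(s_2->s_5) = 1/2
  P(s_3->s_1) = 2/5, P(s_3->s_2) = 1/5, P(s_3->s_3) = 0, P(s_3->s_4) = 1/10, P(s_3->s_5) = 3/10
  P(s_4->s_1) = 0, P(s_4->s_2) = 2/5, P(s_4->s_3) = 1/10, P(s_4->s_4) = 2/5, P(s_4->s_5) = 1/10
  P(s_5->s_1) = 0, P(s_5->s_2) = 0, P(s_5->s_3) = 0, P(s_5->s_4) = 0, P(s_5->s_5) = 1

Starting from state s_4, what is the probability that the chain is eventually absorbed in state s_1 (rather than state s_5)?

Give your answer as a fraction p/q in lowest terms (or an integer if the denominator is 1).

Answer: 2/7

Derivation:
Let a_i = P(absorbed in s_1 | start in state i).
Boundary conditions: a_s_1 = 1, a_s_5 = 0.
For each transient state i, a_i = sum_j P(i->j) * a_j:
  a_s_2 = 1/5*a_s_1 + 0*a_s_2 + 1/10*a_s_3 + 1/5*a_s_4 + 1/2*a_s_5
  a_s_3 = 2/5*a_s_1 + 1/5*a_s_2 + 0*a_s_3 + 1/10*a_s_4 + 3/10*a_s_5
  a_s_4 = 0*a_s_1 + 2/5*a_s_2 + 1/10*a_s_3 + 2/5*a_s_4 + 1/10*a_s_5

Substituting a_s_1 = 1 and a_s_5 = 0, rearrange to (I - Q) a = r where r[i] = P(i -> s_1):
  [1, -1/10, -1/5] . (a_s_2, a_s_3, a_s_4) = 1/5
  [-1/5, 1, -1/10] . (a_s_2, a_s_3, a_s_4) = 2/5
  [-2/5, -1/10, 3/5] . (a_s_2, a_s_3, a_s_4) = 0

Solving yields:
  a_s_2 = 15/49
  a_s_3 = 24/49
  a_s_4 = 2/7

Starting state is s_4, so the absorption probability is a_s_4 = 2/7.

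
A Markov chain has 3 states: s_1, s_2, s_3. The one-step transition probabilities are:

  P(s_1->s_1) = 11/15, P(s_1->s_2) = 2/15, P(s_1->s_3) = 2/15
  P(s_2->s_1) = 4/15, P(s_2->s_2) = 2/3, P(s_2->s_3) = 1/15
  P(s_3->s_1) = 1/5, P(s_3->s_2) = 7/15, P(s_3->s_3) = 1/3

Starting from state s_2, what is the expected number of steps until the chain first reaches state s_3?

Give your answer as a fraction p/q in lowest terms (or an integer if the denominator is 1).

Answer: 10

Derivation:
Let h_i = expected steps to first reach s_3 from state i.
Boundary: h_s_3 = 0.
First-step equations for the other states:
  h_s_1 = 1 + 11/15*h_s_1 + 2/15*h_s_2 + 2/15*h_s_3
  h_s_2 = 1 + 4/15*h_s_1 + 2/3*h_s_2 + 1/15*h_s_3

Substituting h_s_3 = 0 and rearranging gives the linear system (I - Q) h = 1:
  [4/15, -2/15] . (h_s_1, h_s_2) = 1
  [-4/15, 1/3] . (h_s_1, h_s_2) = 1

Solving yields:
  h_s_1 = 35/4
  h_s_2 = 10

Starting state is s_2, so the expected hitting time is h_s_2 = 10.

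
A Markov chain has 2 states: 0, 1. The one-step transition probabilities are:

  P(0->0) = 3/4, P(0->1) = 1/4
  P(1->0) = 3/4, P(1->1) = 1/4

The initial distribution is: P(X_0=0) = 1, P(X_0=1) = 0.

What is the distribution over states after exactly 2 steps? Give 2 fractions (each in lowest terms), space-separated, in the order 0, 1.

Propagating the distribution step by step (d_{t+1} = d_t * P):
d_0 = (0=1, 1=0)
  d_1[0] = 1*3/4 + 0*3/4 = 3/4
  d_1[1] = 1*1/4 + 0*1/4 = 1/4
d_1 = (0=3/4, 1=1/4)
  d_2[0] = 3/4*3/4 + 1/4*3/4 = 3/4
  d_2[1] = 3/4*1/4 + 1/4*1/4 = 1/4
d_2 = (0=3/4, 1=1/4)

Answer: 3/4 1/4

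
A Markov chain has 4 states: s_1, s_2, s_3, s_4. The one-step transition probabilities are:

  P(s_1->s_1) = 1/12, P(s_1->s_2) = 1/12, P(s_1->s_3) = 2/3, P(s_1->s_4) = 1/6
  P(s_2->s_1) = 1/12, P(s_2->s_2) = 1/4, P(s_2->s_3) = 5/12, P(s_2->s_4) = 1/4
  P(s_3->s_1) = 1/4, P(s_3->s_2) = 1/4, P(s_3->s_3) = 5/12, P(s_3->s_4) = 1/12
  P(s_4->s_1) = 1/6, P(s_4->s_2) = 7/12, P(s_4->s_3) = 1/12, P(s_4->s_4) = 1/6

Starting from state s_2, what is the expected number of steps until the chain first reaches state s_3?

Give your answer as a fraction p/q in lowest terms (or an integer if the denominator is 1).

Answer: 628/231

Derivation:
Let h_i = expected steps to first reach s_3 from state i.
Boundary: h_s_3 = 0.
First-step equations for the other states:
  h_s_1 = 1 + 1/12*h_s_1 + 1/12*h_s_2 + 2/3*h_s_3 + 1/6*h_s_4
  h_s_2 = 1 + 1/12*h_s_1 + 1/4*h_s_2 + 5/12*h_s_3 + 1/4*h_s_4
  h_s_4 = 1 + 1/6*h_s_1 + 7/12*h_s_2 + 1/12*h_s_3 + 1/6*h_s_4

Substituting h_s_3 = 0 and rearranging gives the linear system (I - Q) h = 1:
  [11/12, -1/12, -1/6] . (h_s_1, h_s_2, h_s_4) = 1
  [-1/12, 3/4, -1/4] . (h_s_1, h_s_2, h_s_4) = 1
  [-1/6, -7/12, 5/6] . (h_s_1, h_s_2, h_s_4) = 1

Solving yields:
  h_s_1 = 152/77
  h_s_2 = 628/231
  h_s_4 = 808/231

Starting state is s_2, so the expected hitting time is h_s_2 = 628/231.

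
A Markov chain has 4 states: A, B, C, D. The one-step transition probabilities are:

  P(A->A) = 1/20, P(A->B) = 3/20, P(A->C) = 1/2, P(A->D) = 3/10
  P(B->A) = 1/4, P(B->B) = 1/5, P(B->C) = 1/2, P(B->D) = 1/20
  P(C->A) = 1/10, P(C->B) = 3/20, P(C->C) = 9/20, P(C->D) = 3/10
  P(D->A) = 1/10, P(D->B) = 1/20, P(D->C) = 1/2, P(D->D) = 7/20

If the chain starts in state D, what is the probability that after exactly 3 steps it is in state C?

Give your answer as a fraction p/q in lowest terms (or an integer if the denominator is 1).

Answer: 381/800

Derivation:
Computing P^3 by repeated multiplication:
P^1 =
  A: [1/20, 3/20, 1/2, 3/10]
  B: [1/4, 1/5, 1/2, 1/20]
  C: [1/10, 3/20, 9/20, 3/10]
  D: [1/10, 1/20, 1/2, 7/20]
P^2 =
  A: [3/25, 51/400, 19/40, 111/400]
  B: [47/400, 31/200, 19/40, 101/400]
  C: [47/400, 51/400, 191/400, 111/400]
  D: [41/400, 47/400, 19/40, 61/200]
P^3 =
  A: [181/1600, 1029/8000, 381/800, 141/500]
  B: [939/8000, 53/400, 381/800, 2191/8000]
  C: [453/4000, 1029/8000, 3809/8000, 141/500]
  D: [9/80, 1003/8000, 381/800, 2287/8000]

(P^3)[D -> C] = 381/800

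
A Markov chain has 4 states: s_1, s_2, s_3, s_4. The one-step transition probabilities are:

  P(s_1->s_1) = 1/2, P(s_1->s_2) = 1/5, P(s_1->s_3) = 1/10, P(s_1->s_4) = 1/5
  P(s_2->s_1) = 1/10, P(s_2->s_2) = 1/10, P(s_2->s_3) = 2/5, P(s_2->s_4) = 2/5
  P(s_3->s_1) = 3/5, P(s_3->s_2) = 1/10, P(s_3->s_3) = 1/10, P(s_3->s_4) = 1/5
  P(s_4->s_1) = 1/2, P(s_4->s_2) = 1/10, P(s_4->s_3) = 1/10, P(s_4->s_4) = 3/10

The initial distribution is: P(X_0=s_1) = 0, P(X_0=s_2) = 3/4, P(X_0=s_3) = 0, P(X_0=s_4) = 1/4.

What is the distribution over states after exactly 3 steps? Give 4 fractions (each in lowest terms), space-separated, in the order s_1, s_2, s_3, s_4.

Answer: 93/200 597/4000 17/125 999/4000

Derivation:
Propagating the distribution step by step (d_{t+1} = d_t * P):
d_0 = (s_1=0, s_2=3/4, s_3=0, s_4=1/4)
  d_1[s_1] = 0*1/2 + 3/4*1/10 + 0*3/5 + 1/4*1/2 = 1/5
  d_1[s_2] = 0*1/5 + 3/4*1/10 + 0*1/10 + 1/4*1/10 = 1/10
  d_1[s_3] = 0*1/10 + 3/4*2/5 + 0*1/10 + 1/4*1/10 = 13/40
  d_1[s_4] = 0*1/5 + 3/4*2/5 + 0*1/5 + 1/4*3/10 = 3/8
d_1 = (s_1=1/5, s_2=1/10, s_3=13/40, s_4=3/8)
  d_2[s_1] = 1/5*1/2 + 1/10*1/10 + 13/40*3/5 + 3/8*1/2 = 197/400
  d_2[s_2] = 1/5*1/5 + 1/10*1/10 + 13/40*1/10 + 3/8*1/10 = 3/25
  d_2[s_3] = 1/5*1/10 + 1/10*2/5 + 13/40*1/10 + 3/8*1/10 = 13/100
  d_2[s_4] = 1/5*1/5 + 1/10*2/5 + 13/40*1/5 + 3/8*3/10 = 103/400
d_2 = (s_1=197/400, s_2=3/25, s_3=13/100, s_4=103/400)
  d_3[s_1] = 197/400*1/2 + 3/25*1/10 + 13/100*3/5 + 103/400*1/2 = 93/200
  d_3[s_2] = 197/400*1/5 + 3/25*1/10 + 13/100*1/10 + 103/400*1/10 = 597/4000
  d_3[s_3] = 197/400*1/10 + 3/25*2/5 + 13/100*1/10 + 103/400*1/10 = 17/125
  d_3[s_4] = 197/400*1/5 + 3/25*2/5 + 13/100*1/5 + 103/400*3/10 = 999/4000
d_3 = (s_1=93/200, s_2=597/4000, s_3=17/125, s_4=999/4000)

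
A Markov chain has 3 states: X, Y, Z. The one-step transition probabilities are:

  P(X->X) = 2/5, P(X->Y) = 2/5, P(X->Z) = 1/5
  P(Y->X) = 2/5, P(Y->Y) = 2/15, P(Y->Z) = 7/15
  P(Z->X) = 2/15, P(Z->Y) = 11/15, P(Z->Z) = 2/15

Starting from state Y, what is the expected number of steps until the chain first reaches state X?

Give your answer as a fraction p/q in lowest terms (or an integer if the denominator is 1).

Let h_i = expected steps to first reach X from state i.
Boundary: h_X = 0.
First-step equations for the other states:
  h_Y = 1 + 2/5*h_X + 2/15*h_Y + 7/15*h_Z
  h_Z = 1 + 2/15*h_X + 11/15*h_Y + 2/15*h_Z

Substituting h_X = 0 and rearranging gives the linear system (I - Q) h = 1:
  [13/15, -7/15] . (h_Y, h_Z) = 1
  [-11/15, 13/15] . (h_Y, h_Z) = 1

Solving yields:
  h_Y = 75/23
  h_Z = 90/23

Starting state is Y, so the expected hitting time is h_Y = 75/23.

Answer: 75/23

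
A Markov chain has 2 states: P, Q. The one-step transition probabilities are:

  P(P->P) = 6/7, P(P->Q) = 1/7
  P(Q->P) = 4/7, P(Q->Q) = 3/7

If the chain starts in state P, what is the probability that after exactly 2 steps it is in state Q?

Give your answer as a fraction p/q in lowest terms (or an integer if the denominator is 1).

Computing P^2 by repeated multiplication:
P^1 =
  P: [6/7, 1/7]
  Q: [4/7, 3/7]
P^2 =
  P: [40/49, 9/49]
  Q: [36/49, 13/49]

(P^2)[P -> Q] = 9/49

Answer: 9/49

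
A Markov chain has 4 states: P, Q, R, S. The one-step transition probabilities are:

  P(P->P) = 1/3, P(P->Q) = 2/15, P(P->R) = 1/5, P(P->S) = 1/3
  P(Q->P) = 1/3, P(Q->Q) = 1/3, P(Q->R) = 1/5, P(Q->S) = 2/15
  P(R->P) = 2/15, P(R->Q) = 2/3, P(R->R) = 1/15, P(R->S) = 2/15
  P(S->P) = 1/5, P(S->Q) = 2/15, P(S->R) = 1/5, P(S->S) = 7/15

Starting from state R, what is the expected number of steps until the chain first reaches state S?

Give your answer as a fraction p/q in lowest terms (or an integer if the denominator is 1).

Answer: 220/41

Derivation:
Let h_i = expected steps to first reach S from state i.
Boundary: h_S = 0.
First-step equations for the other states:
  h_P = 1 + 1/3*h_P + 2/15*h_Q + 1/5*h_R + 1/3*h_S
  h_Q = 1 + 1/3*h_P + 1/3*h_Q + 1/5*h_R + 2/15*h_S
  h_R = 1 + 2/15*h_P + 2/3*h_Q + 1/15*h_R + 2/15*h_S

Substituting h_S = 0 and rearranging gives the linear system (I - Q) h = 1:
  [2/3, -2/15, -1/5] . (h_P, h_Q, h_R) = 1
  [-1/3, 2/3, -1/5] . (h_P, h_Q, h_R) = 1
  [-2/15, -2/3, 14/15] . (h_P, h_Q, h_R) = 1

Solving yields:
  h_P = 170/41
  h_Q = 425/82
  h_R = 220/41

Starting state is R, so the expected hitting time is h_R = 220/41.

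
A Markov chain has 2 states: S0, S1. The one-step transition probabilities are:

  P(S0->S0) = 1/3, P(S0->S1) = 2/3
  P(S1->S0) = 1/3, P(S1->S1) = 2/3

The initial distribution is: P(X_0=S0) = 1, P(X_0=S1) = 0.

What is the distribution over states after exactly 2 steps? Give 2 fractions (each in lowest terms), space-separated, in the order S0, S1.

Propagating the distribution step by step (d_{t+1} = d_t * P):
d_0 = (S0=1, S1=0)
  d_1[S0] = 1*1/3 + 0*1/3 = 1/3
  d_1[S1] = 1*2/3 + 0*2/3 = 2/3
d_1 = (S0=1/3, S1=2/3)
  d_2[S0] = 1/3*1/3 + 2/3*1/3 = 1/3
  d_2[S1] = 1/3*2/3 + 2/3*2/3 = 2/3
d_2 = (S0=1/3, S1=2/3)

Answer: 1/3 2/3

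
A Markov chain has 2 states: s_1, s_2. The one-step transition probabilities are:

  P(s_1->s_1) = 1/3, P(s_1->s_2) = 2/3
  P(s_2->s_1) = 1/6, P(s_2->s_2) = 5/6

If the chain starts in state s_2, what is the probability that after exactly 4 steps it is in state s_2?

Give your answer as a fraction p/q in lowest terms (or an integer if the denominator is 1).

Answer: 1037/1296

Derivation:
Computing P^4 by repeated multiplication:
P^1 =
  s_1: [1/3, 2/3]
  s_2: [1/6, 5/6]
P^2 =
  s_1: [2/9, 7/9]
  s_2: [7/36, 29/36]
P^3 =
  s_1: [11/54, 43/54]
  s_2: [43/216, 173/216]
P^4 =
  s_1: [65/324, 259/324]
  s_2: [259/1296, 1037/1296]

(P^4)[s_2 -> s_2] = 1037/1296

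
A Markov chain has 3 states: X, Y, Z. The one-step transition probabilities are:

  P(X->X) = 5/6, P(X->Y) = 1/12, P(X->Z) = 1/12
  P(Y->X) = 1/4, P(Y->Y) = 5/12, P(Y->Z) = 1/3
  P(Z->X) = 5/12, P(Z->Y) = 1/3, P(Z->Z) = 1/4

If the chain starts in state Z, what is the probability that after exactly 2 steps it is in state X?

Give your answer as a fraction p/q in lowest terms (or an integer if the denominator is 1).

Computing P^2 by repeated multiplication:
P^1 =
  X: [5/6, 1/12, 1/12]
  Y: [1/4, 5/12, 1/3]
  Z: [5/12, 1/3, 1/4]
P^2 =
  X: [3/4, 19/144, 17/144]
  Y: [65/144, 11/36, 35/144]
  Z: [77/144, 37/144, 5/24]

(P^2)[Z -> X] = 77/144

Answer: 77/144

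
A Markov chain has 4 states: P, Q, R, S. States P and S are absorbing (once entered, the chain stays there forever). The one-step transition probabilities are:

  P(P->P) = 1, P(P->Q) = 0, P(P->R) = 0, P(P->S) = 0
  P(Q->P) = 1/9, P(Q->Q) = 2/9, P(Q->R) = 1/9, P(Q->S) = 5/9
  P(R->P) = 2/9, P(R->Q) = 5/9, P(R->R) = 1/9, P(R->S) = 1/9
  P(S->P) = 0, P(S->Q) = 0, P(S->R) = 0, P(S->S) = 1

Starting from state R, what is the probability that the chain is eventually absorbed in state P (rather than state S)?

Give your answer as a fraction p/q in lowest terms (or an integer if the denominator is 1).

Let a_i = P(absorbed in P | start in state i).
Boundary conditions: a_P = 1, a_S = 0.
For each transient state i, a_i = sum_j P(i->j) * a_j:
  a_Q = 1/9*a_P + 2/9*a_Q + 1/9*a_R + 5/9*a_S
  a_R = 2/9*a_P + 5/9*a_Q + 1/9*a_R + 1/9*a_S

Substituting a_P = 1 and a_S = 0, rearrange to (I - Q) a = r where r[i] = P(i -> P):
  [7/9, -1/9] . (a_Q, a_R) = 1/9
  [-5/9, 8/9] . (a_Q, a_R) = 2/9

Solving yields:
  a_Q = 10/51
  a_R = 19/51

Starting state is R, so the absorption probability is a_R = 19/51.

Answer: 19/51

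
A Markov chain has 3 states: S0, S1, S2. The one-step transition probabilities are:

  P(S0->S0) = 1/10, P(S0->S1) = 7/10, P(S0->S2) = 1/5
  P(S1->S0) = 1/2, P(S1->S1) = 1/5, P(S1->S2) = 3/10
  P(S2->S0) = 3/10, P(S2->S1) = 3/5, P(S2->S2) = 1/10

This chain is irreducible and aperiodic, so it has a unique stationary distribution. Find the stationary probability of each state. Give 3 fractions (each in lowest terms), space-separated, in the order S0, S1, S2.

Answer: 27/83 75/166 37/166

Derivation:
The stationary distribution satisfies pi = pi * P, i.e.:
  pi_S0 = 1/10*pi_S0 + 1/2*pi_S1 + 3/10*pi_S2
  pi_S1 = 7/10*pi_S0 + 1/5*pi_S1 + 3/5*pi_S2
  pi_S2 = 1/5*pi_S0 + 3/10*pi_S1 + 1/10*pi_S2
with normalization: pi_S0 + pi_S1 + pi_S2 = 1.

Using the first 2 balance equations plus normalization, the linear system A*pi = b is:
  [-9/10, 1/2, 3/10] . pi = 0
  [7/10, -4/5, 3/5] . pi = 0
  [1, 1, 1] . pi = 1

Solving yields:
  pi_S0 = 27/83
  pi_S1 = 75/166
  pi_S2 = 37/166

Verification (pi * P):
  27/83*1/10 + 75/166*1/2 + 37/166*3/10 = 27/83 = pi_S0  (ok)
  27/83*7/10 + 75/166*1/5 + 37/166*3/5 = 75/166 = pi_S1  (ok)
  27/83*1/5 + 75/166*3/10 + 37/166*1/10 = 37/166 = pi_S2  (ok)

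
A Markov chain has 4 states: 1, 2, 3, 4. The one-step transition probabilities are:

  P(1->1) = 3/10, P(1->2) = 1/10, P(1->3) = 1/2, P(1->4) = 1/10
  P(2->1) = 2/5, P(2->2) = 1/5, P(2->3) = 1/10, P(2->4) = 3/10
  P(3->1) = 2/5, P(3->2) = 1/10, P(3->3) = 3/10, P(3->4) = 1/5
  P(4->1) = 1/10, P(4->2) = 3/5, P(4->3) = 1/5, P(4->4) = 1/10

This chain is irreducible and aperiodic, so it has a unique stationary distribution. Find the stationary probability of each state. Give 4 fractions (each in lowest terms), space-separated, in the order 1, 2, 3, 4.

Answer: 319/1007 208/1007 307/1007 173/1007

Derivation:
The stationary distribution satisfies pi = pi * P, i.e.:
  pi_1 = 3/10*pi_1 + 2/5*pi_2 + 2/5*pi_3 + 1/10*pi_4
  pi_2 = 1/10*pi_1 + 1/5*pi_2 + 1/10*pi_3 + 3/5*pi_4
  pi_3 = 1/2*pi_1 + 1/10*pi_2 + 3/10*pi_3 + 1/5*pi_4
  pi_4 = 1/10*pi_1 + 3/10*pi_2 + 1/5*pi_3 + 1/10*pi_4
with normalization: pi_1 + pi_2 + pi_3 + pi_4 = 1.

Using the first 3 balance equations plus normalization, the linear system A*pi = b is:
  [-7/10, 2/5, 2/5, 1/10] . pi = 0
  [1/10, -4/5, 1/10, 3/5] . pi = 0
  [1/2, 1/10, -7/10, 1/5] . pi = 0
  [1, 1, 1, 1] . pi = 1

Solving yields:
  pi_1 = 319/1007
  pi_2 = 208/1007
  pi_3 = 307/1007
  pi_4 = 173/1007

Verification (pi * P):
  319/1007*3/10 + 208/1007*2/5 + 307/1007*2/5 + 173/1007*1/10 = 319/1007 = pi_1  (ok)
  319/1007*1/10 + 208/1007*1/5 + 307/1007*1/10 + 173/1007*3/5 = 208/1007 = pi_2  (ok)
  319/1007*1/2 + 208/1007*1/10 + 307/1007*3/10 + 173/1007*1/5 = 307/1007 = pi_3  (ok)
  319/1007*1/10 + 208/1007*3/10 + 307/1007*1/5 + 173/1007*1/10 = 173/1007 = pi_4  (ok)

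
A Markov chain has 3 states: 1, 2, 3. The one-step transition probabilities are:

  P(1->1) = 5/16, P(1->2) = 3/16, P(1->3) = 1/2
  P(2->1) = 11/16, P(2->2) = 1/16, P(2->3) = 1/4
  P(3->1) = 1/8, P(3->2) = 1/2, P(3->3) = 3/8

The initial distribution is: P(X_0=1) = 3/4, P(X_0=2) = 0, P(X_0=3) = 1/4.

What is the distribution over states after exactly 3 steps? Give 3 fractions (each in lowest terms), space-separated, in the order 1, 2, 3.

Answer: 727/2048 547/2048 387/1024

Derivation:
Propagating the distribution step by step (d_{t+1} = d_t * P):
d_0 = (1=3/4, 2=0, 3=1/4)
  d_1[1] = 3/4*5/16 + 0*11/16 + 1/4*1/8 = 17/64
  d_1[2] = 3/4*3/16 + 0*1/16 + 1/4*1/2 = 17/64
  d_1[3] = 3/4*1/2 + 0*1/4 + 1/4*3/8 = 15/32
d_1 = (1=17/64, 2=17/64, 3=15/32)
  d_2[1] = 17/64*5/16 + 17/64*11/16 + 15/32*1/8 = 83/256
  d_2[2] = 17/64*3/16 + 17/64*1/16 + 15/32*1/2 = 77/256
  d_2[3] = 17/64*1/2 + 17/64*1/4 + 15/32*3/8 = 3/8
d_2 = (1=83/256, 2=77/256, 3=3/8)
  d_3[1] = 83/256*5/16 + 77/256*11/16 + 3/8*1/8 = 727/2048
  d_3[2] = 83/256*3/16 + 77/256*1/16 + 3/8*1/2 = 547/2048
  d_3[3] = 83/256*1/2 + 77/256*1/4 + 3/8*3/8 = 387/1024
d_3 = (1=727/2048, 2=547/2048, 3=387/1024)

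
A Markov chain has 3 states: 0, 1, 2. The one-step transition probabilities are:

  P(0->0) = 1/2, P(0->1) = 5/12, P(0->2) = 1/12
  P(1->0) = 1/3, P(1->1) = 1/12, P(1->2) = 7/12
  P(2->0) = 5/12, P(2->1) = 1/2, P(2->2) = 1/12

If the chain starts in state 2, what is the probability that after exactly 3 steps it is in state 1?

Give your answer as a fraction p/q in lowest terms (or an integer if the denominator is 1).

Answer: 155/432

Derivation:
Computing P^3 by repeated multiplication:
P^1 =
  0: [1/2, 5/12, 1/12]
  1: [1/3, 1/12, 7/12]
  2: [5/12, 1/2, 1/12]
P^2 =
  0: [61/144, 41/144, 7/24]
  1: [7/16, 7/16, 1/8]
  2: [59/144, 37/144, 1/3]
P^3 =
  0: [185/432, 299/864, 65/288]
  1: [5/12, 9/32, 29/96]
  2: [371/864, 155/432, 61/288]

(P^3)[2 -> 1] = 155/432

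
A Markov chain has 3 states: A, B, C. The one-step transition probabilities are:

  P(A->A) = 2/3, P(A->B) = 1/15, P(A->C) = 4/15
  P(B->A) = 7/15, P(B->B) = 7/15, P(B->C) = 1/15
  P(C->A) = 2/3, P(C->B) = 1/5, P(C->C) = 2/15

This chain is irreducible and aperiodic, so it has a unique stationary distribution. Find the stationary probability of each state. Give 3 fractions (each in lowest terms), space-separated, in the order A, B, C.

Answer: 101/159 25/159 11/53

Derivation:
The stationary distribution satisfies pi = pi * P, i.e.:
  pi_A = 2/3*pi_A + 7/15*pi_B + 2/3*pi_C
  pi_B = 1/15*pi_A + 7/15*pi_B + 1/5*pi_C
  pi_C = 4/15*pi_A + 1/15*pi_B + 2/15*pi_C
with normalization: pi_A + pi_B + pi_C = 1.

Using the first 2 balance equations plus normalization, the linear system A*pi = b is:
  [-1/3, 7/15, 2/3] . pi = 0
  [1/15, -8/15, 1/5] . pi = 0
  [1, 1, 1] . pi = 1

Solving yields:
  pi_A = 101/159
  pi_B = 25/159
  pi_C = 11/53

Verification (pi * P):
  101/159*2/3 + 25/159*7/15 + 11/53*2/3 = 101/159 = pi_A  (ok)
  101/159*1/15 + 25/159*7/15 + 11/53*1/5 = 25/159 = pi_B  (ok)
  101/159*4/15 + 25/159*1/15 + 11/53*2/15 = 11/53 = pi_C  (ok)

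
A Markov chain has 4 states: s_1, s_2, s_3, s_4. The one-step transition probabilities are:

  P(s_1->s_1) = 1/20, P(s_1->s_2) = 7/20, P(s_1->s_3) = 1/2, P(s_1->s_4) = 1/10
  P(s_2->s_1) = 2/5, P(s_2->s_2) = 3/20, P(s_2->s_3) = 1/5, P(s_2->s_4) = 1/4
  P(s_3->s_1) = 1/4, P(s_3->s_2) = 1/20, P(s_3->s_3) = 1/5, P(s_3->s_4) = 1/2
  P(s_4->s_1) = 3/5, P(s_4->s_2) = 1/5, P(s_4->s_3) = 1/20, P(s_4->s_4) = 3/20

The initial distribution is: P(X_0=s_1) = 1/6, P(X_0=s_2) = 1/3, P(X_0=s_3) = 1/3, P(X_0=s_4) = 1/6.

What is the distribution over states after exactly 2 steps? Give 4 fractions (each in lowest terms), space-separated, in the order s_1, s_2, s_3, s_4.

Answer: 373/1200 497/2400 203/800 137/600

Derivation:
Propagating the distribution step by step (d_{t+1} = d_t * P):
d_0 = (s_1=1/6, s_2=1/3, s_3=1/3, s_4=1/6)
  d_1[s_1] = 1/6*1/20 + 1/3*2/5 + 1/3*1/4 + 1/6*3/5 = 13/40
  d_1[s_2] = 1/6*7/20 + 1/3*3/20 + 1/3*1/20 + 1/6*1/5 = 19/120
  d_1[s_3] = 1/6*1/2 + 1/3*1/5 + 1/3*1/5 + 1/6*1/20 = 9/40
  d_1[s_4] = 1/6*1/10 + 1/3*1/4 + 1/3*1/2 + 1/6*3/20 = 7/24
d_1 = (s_1=13/40, s_2=19/120, s_3=9/40, s_4=7/24)
  d_2[s_1] = 13/40*1/20 + 19/120*2/5 + 9/40*1/4 + 7/24*3/5 = 373/1200
  d_2[s_2] = 13/40*7/20 + 19/120*3/20 + 9/40*1/20 + 7/24*1/5 = 497/2400
  d_2[s_3] = 13/40*1/2 + 19/120*1/5 + 9/40*1/5 + 7/24*1/20 = 203/800
  d_2[s_4] = 13/40*1/10 + 19/120*1/4 + 9/40*1/2 + 7/24*3/20 = 137/600
d_2 = (s_1=373/1200, s_2=497/2400, s_3=203/800, s_4=137/600)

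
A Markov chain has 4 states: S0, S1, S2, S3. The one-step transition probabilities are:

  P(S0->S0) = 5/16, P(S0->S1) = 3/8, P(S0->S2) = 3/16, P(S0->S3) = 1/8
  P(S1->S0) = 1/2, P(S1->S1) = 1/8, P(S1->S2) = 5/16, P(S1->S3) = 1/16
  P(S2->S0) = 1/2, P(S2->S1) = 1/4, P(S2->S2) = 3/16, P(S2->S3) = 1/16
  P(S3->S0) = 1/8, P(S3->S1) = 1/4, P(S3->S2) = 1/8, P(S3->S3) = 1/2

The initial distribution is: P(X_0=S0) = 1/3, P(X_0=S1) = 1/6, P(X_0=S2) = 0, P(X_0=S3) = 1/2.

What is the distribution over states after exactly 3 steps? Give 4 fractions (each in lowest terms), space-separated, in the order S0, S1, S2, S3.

Answer: 183/512 1607/6144 5045/24576 4319/24576

Derivation:
Propagating the distribution step by step (d_{t+1} = d_t * P):
d_0 = (S0=1/3, S1=1/6, S2=0, S3=1/2)
  d_1[S0] = 1/3*5/16 + 1/6*1/2 + 0*1/2 + 1/2*1/8 = 1/4
  d_1[S1] = 1/3*3/8 + 1/6*1/8 + 0*1/4 + 1/2*1/4 = 13/48
  d_1[S2] = 1/3*3/16 + 1/6*5/16 + 0*3/16 + 1/2*1/8 = 17/96
  d_1[S3] = 1/3*1/8 + 1/6*1/16 + 0*1/16 + 1/2*1/2 = 29/96
d_1 = (S0=1/4, S1=13/48, S2=17/96, S3=29/96)
  d_2[S0] = 1/4*5/16 + 13/48*1/2 + 17/96*1/2 + 29/96*1/8 = 87/256
  d_2[S1] = 1/4*3/8 + 13/48*1/8 + 17/96*1/4 + 29/96*1/4 = 95/384
  d_2[S2] = 1/4*3/16 + 13/48*5/16 + 17/96*3/16 + 29/96*1/8 = 311/1536
  d_2[S3] = 1/4*1/8 + 13/48*1/16 + 17/96*1/16 + 29/96*1/2 = 323/1536
d_2 = (S0=87/256, S1=95/384, S2=311/1536, S3=323/1536)
  d_3[S0] = 87/256*5/16 + 95/384*1/2 + 311/1536*1/2 + 323/1536*1/8 = 183/512
  d_3[S1] = 87/256*3/8 + 95/384*1/8 + 311/1536*1/4 + 323/1536*1/4 = 1607/6144
  d_3[S2] = 87/256*3/16 + 95/384*5/16 + 311/1536*3/16 + 323/1536*1/8 = 5045/24576
  d_3[S3] = 87/256*1/8 + 95/384*1/16 + 311/1536*1/16 + 323/1536*1/2 = 4319/24576
d_3 = (S0=183/512, S1=1607/6144, S2=5045/24576, S3=4319/24576)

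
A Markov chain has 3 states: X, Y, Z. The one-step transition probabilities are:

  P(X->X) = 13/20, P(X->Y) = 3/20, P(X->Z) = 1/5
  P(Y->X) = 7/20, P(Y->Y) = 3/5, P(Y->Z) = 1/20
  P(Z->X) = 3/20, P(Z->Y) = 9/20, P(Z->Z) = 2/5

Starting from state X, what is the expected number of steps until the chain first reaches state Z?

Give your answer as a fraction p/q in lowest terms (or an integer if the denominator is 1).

Answer: 44/7

Derivation:
Let h_i = expected steps to first reach Z from state i.
Boundary: h_Z = 0.
First-step equations for the other states:
  h_X = 1 + 13/20*h_X + 3/20*h_Y + 1/5*h_Z
  h_Y = 1 + 7/20*h_X + 3/5*h_Y + 1/20*h_Z

Substituting h_Z = 0 and rearranging gives the linear system (I - Q) h = 1:
  [7/20, -3/20] . (h_X, h_Y) = 1
  [-7/20, 2/5] . (h_X, h_Y) = 1

Solving yields:
  h_X = 44/7
  h_Y = 8

Starting state is X, so the expected hitting time is h_X = 44/7.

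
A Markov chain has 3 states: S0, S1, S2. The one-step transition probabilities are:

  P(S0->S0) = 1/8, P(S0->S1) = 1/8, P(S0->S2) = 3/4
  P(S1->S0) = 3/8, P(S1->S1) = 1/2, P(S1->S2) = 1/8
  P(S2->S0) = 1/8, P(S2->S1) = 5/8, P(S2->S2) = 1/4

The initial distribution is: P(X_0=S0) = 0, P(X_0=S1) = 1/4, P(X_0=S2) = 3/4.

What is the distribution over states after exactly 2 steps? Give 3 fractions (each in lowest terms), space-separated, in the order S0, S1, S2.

Answer: 35/128 117/256 69/256

Derivation:
Propagating the distribution step by step (d_{t+1} = d_t * P):
d_0 = (S0=0, S1=1/4, S2=3/4)
  d_1[S0] = 0*1/8 + 1/4*3/8 + 3/4*1/8 = 3/16
  d_1[S1] = 0*1/8 + 1/4*1/2 + 3/4*5/8 = 19/32
  d_1[S2] = 0*3/4 + 1/4*1/8 + 3/4*1/4 = 7/32
d_1 = (S0=3/16, S1=19/32, S2=7/32)
  d_2[S0] = 3/16*1/8 + 19/32*3/8 + 7/32*1/8 = 35/128
  d_2[S1] = 3/16*1/8 + 19/32*1/2 + 7/32*5/8 = 117/256
  d_2[S2] = 3/16*3/4 + 19/32*1/8 + 7/32*1/4 = 69/256
d_2 = (S0=35/128, S1=117/256, S2=69/256)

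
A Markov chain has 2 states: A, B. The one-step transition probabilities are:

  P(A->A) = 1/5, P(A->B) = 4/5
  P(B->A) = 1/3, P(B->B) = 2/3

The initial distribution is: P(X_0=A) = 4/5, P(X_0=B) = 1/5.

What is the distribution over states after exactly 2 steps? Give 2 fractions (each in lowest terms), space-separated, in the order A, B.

Answer: 341/1125 784/1125

Derivation:
Propagating the distribution step by step (d_{t+1} = d_t * P):
d_0 = (A=4/5, B=1/5)
  d_1[A] = 4/5*1/5 + 1/5*1/3 = 17/75
  d_1[B] = 4/5*4/5 + 1/5*2/3 = 58/75
d_1 = (A=17/75, B=58/75)
  d_2[A] = 17/75*1/5 + 58/75*1/3 = 341/1125
  d_2[B] = 17/75*4/5 + 58/75*2/3 = 784/1125
d_2 = (A=341/1125, B=784/1125)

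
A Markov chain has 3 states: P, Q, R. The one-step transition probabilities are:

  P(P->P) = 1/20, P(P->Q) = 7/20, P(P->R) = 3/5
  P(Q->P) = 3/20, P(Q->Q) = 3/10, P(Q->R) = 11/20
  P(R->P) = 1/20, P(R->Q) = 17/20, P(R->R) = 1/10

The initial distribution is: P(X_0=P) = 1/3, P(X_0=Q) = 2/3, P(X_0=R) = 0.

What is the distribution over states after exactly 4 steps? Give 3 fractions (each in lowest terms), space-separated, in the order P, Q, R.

Propagating the distribution step by step (d_{t+1} = d_t * P):
d_0 = (P=1/3, Q=2/3, R=0)
  d_1[P] = 1/3*1/20 + 2/3*3/20 + 0*1/20 = 7/60
  d_1[Q] = 1/3*7/20 + 2/3*3/10 + 0*17/20 = 19/60
  d_1[R] = 1/3*3/5 + 2/3*11/20 + 0*1/10 = 17/30
d_1 = (P=7/60, Q=19/60, R=17/30)
  d_2[P] = 7/60*1/20 + 19/60*3/20 + 17/30*1/20 = 49/600
  d_2[Q] = 7/60*7/20 + 19/60*3/10 + 17/30*17/20 = 247/400
  d_2[R] = 7/60*3/5 + 19/60*11/20 + 17/30*1/10 = 361/1200
d_2 = (P=49/600, Q=247/400, R=361/1200)
  d_3[P] = 49/600*1/20 + 247/400*3/20 + 361/1200*1/20 = 447/4000
  d_3[Q] = 49/600*7/20 + 247/400*3/10 + 361/1200*17/20 = 11269/24000
  d_3[R] = 49/600*3/5 + 247/400*11/20 + 361/1200*1/10 = 10049/24000
d_3 = (P=447/4000, Q=11269/24000, R=10049/24000)
  d_4[P] = 447/4000*1/20 + 11269/24000*3/20 + 10049/24000*1/20 = 23269/240000
  d_4[Q] = 447/4000*7/20 + 11269/24000*3/10 + 10049/24000*17/20 = 257221/480000
  d_4[R] = 447/4000*3/5 + 11269/24000*11/20 + 10049/24000*1/10 = 58747/160000
d_4 = (P=23269/240000, Q=257221/480000, R=58747/160000)

Answer: 23269/240000 257221/480000 58747/160000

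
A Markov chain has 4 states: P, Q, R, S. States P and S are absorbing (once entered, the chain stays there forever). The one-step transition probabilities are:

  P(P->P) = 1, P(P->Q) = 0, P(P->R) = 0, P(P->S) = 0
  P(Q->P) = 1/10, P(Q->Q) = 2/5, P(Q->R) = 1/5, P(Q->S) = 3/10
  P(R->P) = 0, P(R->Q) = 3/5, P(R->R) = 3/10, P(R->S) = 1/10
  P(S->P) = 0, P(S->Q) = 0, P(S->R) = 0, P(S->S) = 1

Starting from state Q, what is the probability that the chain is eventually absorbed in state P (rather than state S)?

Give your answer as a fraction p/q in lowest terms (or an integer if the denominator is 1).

Let a_i = P(absorbed in P | start in state i).
Boundary conditions: a_P = 1, a_S = 0.
For each transient state i, a_i = sum_j P(i->j) * a_j:
  a_Q = 1/10*a_P + 2/5*a_Q + 1/5*a_R + 3/10*a_S
  a_R = 0*a_P + 3/5*a_Q + 3/10*a_R + 1/10*a_S

Substituting a_P = 1 and a_S = 0, rearrange to (I - Q) a = r where r[i] = P(i -> P):
  [3/5, -1/5] . (a_Q, a_R) = 1/10
  [-3/5, 7/10] . (a_Q, a_R) = 0

Solving yields:
  a_Q = 7/30
  a_R = 1/5

Starting state is Q, so the absorption probability is a_Q = 7/30.

Answer: 7/30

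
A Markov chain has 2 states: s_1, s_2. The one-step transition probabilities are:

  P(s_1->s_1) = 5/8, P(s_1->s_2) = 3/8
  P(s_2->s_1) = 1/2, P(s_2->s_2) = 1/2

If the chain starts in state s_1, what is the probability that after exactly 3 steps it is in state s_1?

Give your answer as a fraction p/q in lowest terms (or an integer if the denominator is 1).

Answer: 293/512

Derivation:
Computing P^3 by repeated multiplication:
P^1 =
  s_1: [5/8, 3/8]
  s_2: [1/2, 1/2]
P^2 =
  s_1: [37/64, 27/64]
  s_2: [9/16, 7/16]
P^3 =
  s_1: [293/512, 219/512]
  s_2: [73/128, 55/128]

(P^3)[s_1 -> s_1] = 293/512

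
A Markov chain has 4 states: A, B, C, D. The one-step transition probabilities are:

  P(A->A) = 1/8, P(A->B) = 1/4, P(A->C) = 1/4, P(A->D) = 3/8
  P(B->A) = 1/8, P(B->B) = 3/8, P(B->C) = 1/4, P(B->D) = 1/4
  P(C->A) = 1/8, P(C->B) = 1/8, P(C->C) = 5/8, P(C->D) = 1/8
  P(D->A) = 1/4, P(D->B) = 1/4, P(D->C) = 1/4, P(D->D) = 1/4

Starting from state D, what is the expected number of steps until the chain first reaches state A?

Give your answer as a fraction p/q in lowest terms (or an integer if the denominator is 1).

Answer: 35/6

Derivation:
Let h_i = expected steps to first reach A from state i.
Boundary: h_A = 0.
First-step equations for the other states:
  h_B = 1 + 1/8*h_A + 3/8*h_B + 1/4*h_C + 1/4*h_D
  h_C = 1 + 1/8*h_A + 1/8*h_B + 5/8*h_C + 1/8*h_D
  h_D = 1 + 1/4*h_A + 1/4*h_B + 1/4*h_C + 1/4*h_D

Substituting h_A = 0 and rearranging gives the linear system (I - Q) h = 1:
  [5/8, -1/4, -1/4] . (h_B, h_C, h_D) = 1
  [-1/8, 3/8, -1/8] . (h_B, h_C, h_D) = 1
  [-1/4, -1/4, 3/4] . (h_B, h_C, h_D) = 1

Solving yields:
  h_B = 20/3
  h_C = 41/6
  h_D = 35/6

Starting state is D, so the expected hitting time is h_D = 35/6.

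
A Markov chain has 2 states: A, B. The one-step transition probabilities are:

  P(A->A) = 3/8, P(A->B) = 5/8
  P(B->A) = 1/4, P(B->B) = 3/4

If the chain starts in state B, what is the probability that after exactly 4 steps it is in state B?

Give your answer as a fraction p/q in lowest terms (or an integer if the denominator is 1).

Answer: 1463/2048

Derivation:
Computing P^4 by repeated multiplication:
P^1 =
  A: [3/8, 5/8]
  B: [1/4, 3/4]
P^2 =
  A: [19/64, 45/64]
  B: [9/32, 23/32]
P^3 =
  A: [147/512, 365/512]
  B: [73/256, 183/256]
P^4 =
  A: [1171/4096, 2925/4096]
  B: [585/2048, 1463/2048]

(P^4)[B -> B] = 1463/2048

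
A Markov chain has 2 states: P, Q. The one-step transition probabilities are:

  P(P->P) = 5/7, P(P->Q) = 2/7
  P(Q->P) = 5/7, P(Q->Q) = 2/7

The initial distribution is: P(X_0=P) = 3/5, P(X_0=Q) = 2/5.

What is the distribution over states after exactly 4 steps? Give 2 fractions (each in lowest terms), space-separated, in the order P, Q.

Propagating the distribution step by step (d_{t+1} = d_t * P):
d_0 = (P=3/5, Q=2/5)
  d_1[P] = 3/5*5/7 + 2/5*5/7 = 5/7
  d_1[Q] = 3/5*2/7 + 2/5*2/7 = 2/7
d_1 = (P=5/7, Q=2/7)
  d_2[P] = 5/7*5/7 + 2/7*5/7 = 5/7
  d_2[Q] = 5/7*2/7 + 2/7*2/7 = 2/7
d_2 = (P=5/7, Q=2/7)
  d_3[P] = 5/7*5/7 + 2/7*5/7 = 5/7
  d_3[Q] = 5/7*2/7 + 2/7*2/7 = 2/7
d_3 = (P=5/7, Q=2/7)
  d_4[P] = 5/7*5/7 + 2/7*5/7 = 5/7
  d_4[Q] = 5/7*2/7 + 2/7*2/7 = 2/7
d_4 = (P=5/7, Q=2/7)

Answer: 5/7 2/7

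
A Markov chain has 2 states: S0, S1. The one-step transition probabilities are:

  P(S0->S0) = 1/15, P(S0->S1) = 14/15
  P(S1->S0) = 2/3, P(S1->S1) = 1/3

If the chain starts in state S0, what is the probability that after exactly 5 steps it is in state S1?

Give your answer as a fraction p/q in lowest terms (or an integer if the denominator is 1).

Computing P^5 by repeated multiplication:
P^1 =
  S0: [1/15, 14/15]
  S1: [2/3, 1/3]
P^2 =
  S0: [47/75, 28/75]
  S1: [4/15, 11/15]
P^3 =
  S0: [109/375, 266/375]
  S1: [38/75, 37/75]
P^4 =
  S0: [923/1875, 952/1875]
  S1: [136/375, 239/375]
P^5 =
  S0: [3481/9375, 5894/9375]
  S1: [842/1875, 1033/1875]

(P^5)[S0 -> S1] = 5894/9375

Answer: 5894/9375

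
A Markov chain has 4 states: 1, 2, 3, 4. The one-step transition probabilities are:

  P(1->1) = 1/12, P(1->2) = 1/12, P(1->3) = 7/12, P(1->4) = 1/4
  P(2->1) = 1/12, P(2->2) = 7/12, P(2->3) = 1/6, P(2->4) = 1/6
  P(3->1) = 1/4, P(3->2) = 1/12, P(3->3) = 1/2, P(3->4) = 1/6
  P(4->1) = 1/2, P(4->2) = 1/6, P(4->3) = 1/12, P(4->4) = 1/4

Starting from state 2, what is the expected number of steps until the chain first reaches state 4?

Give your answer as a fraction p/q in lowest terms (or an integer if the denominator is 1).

Let h_i = expected steps to first reach 4 from state i.
Boundary: h_4 = 0.
First-step equations for the other states:
  h_1 = 1 + 1/12*h_1 + 1/12*h_2 + 7/12*h_3 + 1/4*h_4
  h_2 = 1 + 1/12*h_1 + 7/12*h_2 + 1/6*h_3 + 1/6*h_4
  h_3 = 1 + 1/4*h_1 + 1/12*h_2 + 1/2*h_3 + 1/6*h_4

Substituting h_4 = 0 and rearranging gives the linear system (I - Q) h = 1:
  [11/12, -1/12, -7/12] . (h_1, h_2, h_3) = 1
  [-1/12, 5/12, -1/6] . (h_1, h_2, h_3) = 1
  [-1/4, -1/12, 1/2] . (h_1, h_2, h_3) = 1

Solving yields:
  h_1 = 117/23
  h_2 = 129/23
  h_3 = 126/23

Starting state is 2, so the expected hitting time is h_2 = 129/23.

Answer: 129/23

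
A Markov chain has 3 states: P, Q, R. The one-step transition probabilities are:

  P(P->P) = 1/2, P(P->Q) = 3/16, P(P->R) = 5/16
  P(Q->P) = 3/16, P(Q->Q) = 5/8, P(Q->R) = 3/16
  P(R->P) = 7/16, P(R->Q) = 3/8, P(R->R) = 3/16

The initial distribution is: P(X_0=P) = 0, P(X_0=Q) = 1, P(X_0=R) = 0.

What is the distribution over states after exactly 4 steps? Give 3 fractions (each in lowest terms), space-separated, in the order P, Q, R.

Propagating the distribution step by step (d_{t+1} = d_t * P):
d_0 = (P=0, Q=1, R=0)
  d_1[P] = 0*1/2 + 1*3/16 + 0*7/16 = 3/16
  d_1[Q] = 0*3/16 + 1*5/8 + 0*3/8 = 5/8
  d_1[R] = 0*5/16 + 1*3/16 + 0*3/16 = 3/16
d_1 = (P=3/16, Q=5/8, R=3/16)
  d_2[P] = 3/16*1/2 + 5/8*3/16 + 3/16*7/16 = 75/256
  d_2[Q] = 3/16*3/16 + 5/8*5/8 + 3/16*3/8 = 127/256
  d_2[R] = 3/16*5/16 + 5/8*3/16 + 3/16*3/16 = 27/128
d_2 = (P=75/256, Q=127/256, R=27/128)
  d_3[P] = 75/256*1/2 + 127/256*3/16 + 27/128*7/16 = 1359/4096
  d_3[Q] = 75/256*3/16 + 127/256*5/8 + 27/128*3/8 = 1819/4096
  d_3[R] = 75/256*5/16 + 127/256*3/16 + 27/128*3/16 = 459/2048
d_3 = (P=1359/4096, Q=1819/4096, R=459/2048)
  d_4[P] = 1359/4096*1/2 + 1819/4096*3/16 + 459/2048*7/16 = 22755/65536
  d_4[Q] = 1359/4096*3/16 + 1819/4096*5/8 + 459/2048*3/8 = 27775/65536
  d_4[R] = 1359/4096*5/16 + 1819/4096*3/16 + 459/2048*3/16 = 7503/32768
d_4 = (P=22755/65536, Q=27775/65536, R=7503/32768)

Answer: 22755/65536 27775/65536 7503/32768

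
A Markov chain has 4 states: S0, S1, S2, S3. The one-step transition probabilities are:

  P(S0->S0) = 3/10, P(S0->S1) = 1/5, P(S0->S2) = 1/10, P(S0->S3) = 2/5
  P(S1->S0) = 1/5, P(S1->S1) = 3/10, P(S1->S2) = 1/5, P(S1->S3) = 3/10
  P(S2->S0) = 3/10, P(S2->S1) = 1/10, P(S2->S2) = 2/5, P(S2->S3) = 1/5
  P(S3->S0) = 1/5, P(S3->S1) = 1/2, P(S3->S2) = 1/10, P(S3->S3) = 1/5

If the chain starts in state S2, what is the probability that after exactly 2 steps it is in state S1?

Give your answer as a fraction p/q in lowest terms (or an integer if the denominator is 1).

Computing P^2 by repeated multiplication:
P^1 =
  S0: [3/10, 1/5, 1/10, 2/5]
  S1: [1/5, 3/10, 1/5, 3/10]
  S2: [3/10, 1/10, 2/5, 1/5]
  S3: [1/5, 1/2, 1/10, 1/5]
P^2 =
  S0: [6/25, 33/100, 3/20, 7/25]
  S1: [6/25, 3/10, 19/100, 27/100]
  S2: [27/100, 23/100, 23/100, 27/100]
  S3: [23/100, 3/10, 9/50, 29/100]

(P^2)[S2 -> S1] = 23/100

Answer: 23/100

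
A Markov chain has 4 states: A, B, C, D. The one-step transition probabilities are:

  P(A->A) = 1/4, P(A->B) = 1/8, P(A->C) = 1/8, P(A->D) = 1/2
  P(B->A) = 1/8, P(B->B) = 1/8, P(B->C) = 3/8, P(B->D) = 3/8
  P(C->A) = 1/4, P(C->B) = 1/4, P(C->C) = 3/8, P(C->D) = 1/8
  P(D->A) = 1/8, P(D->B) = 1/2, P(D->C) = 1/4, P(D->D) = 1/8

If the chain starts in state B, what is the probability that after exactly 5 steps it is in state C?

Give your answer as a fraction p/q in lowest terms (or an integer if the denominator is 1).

Answer: 9723/32768

Derivation:
Computing P^5 by repeated multiplication:
P^1 =
  A: [1/4, 1/8, 1/8, 1/2]
  B: [1/8, 1/8, 3/8, 3/8]
  C: [1/4, 1/4, 3/8, 1/8]
  D: [1/8, 1/2, 1/4, 1/8]
P^2 =
  A: [11/64, 21/64, 1/4, 1/4]
  B: [3/16, 5/16, 19/64, 13/64]
  C: [13/64, 7/32, 19/64, 9/32]
  D: [11/64, 13/64, 21/64, 19/64]
P^3 =
  A: [91/512, 1/4, 77/256, 139/512]
  B: [95/512, 61/256, 155/512, 35/128]
  C: [3/16, 137/512, 37/128, 131/512]
  D: [3/16, 71/256, 151/512, 123/512]
P^4 =
  A: [757/4096, 1083/4096, 1215/4096, 1041/4096]
  B: [381/2048, 1087/4096, 603/2048, 1041/4096]
  C: [189/1024, 1053/4096, 1213/4096, 537/2048]
  D: [759/4096, 129/512, 1221/4096, 271/1024]
P^5 =
  A: [1517/8192, 4217/16384, 9733/32768, 8533/32768]
  B: [379/2048, 8425/32768, 9723/32768, 2139/8192]
  C: [6065/32768, 8531/32768, 4851/16384, 4235/16384]
  D: [1519/8192, 8569/32768, 4843/16384, 8437/32768]

(P^5)[B -> C] = 9723/32768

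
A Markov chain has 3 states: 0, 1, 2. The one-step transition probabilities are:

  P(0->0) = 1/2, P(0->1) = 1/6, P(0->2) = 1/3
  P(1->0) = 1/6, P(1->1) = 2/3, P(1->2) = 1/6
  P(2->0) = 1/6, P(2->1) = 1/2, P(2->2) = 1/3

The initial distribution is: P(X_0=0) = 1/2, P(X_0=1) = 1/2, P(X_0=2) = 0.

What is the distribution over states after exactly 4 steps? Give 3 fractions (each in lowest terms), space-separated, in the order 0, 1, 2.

Propagating the distribution step by step (d_{t+1} = d_t * P):
d_0 = (0=1/2, 1=1/2, 2=0)
  d_1[0] = 1/2*1/2 + 1/2*1/6 + 0*1/6 = 1/3
  d_1[1] = 1/2*1/6 + 1/2*2/3 + 0*1/2 = 5/12
  d_1[2] = 1/2*1/3 + 1/2*1/6 + 0*1/3 = 1/4
d_1 = (0=1/3, 1=5/12, 2=1/4)
  d_2[0] = 1/3*1/2 + 5/12*1/6 + 1/4*1/6 = 5/18
  d_2[1] = 1/3*1/6 + 5/12*2/3 + 1/4*1/2 = 11/24
  d_2[2] = 1/3*1/3 + 5/12*1/6 + 1/4*1/3 = 19/72
d_2 = (0=5/18, 1=11/24, 2=19/72)
  d_3[0] = 5/18*1/2 + 11/24*1/6 + 19/72*1/6 = 7/27
  d_3[1] = 5/18*1/6 + 11/24*2/3 + 19/72*1/2 = 209/432
  d_3[2] = 5/18*1/3 + 11/24*1/6 + 19/72*1/3 = 37/144
d_3 = (0=7/27, 1=209/432, 2=37/144)
  d_4[0] = 7/27*1/2 + 209/432*1/6 + 37/144*1/6 = 41/162
  d_4[1] = 7/27*1/6 + 209/432*2/3 + 37/144*1/2 = 427/864
  d_4[2] = 7/27*1/3 + 209/432*1/6 + 37/144*1/3 = 655/2592
d_4 = (0=41/162, 1=427/864, 2=655/2592)

Answer: 41/162 427/864 655/2592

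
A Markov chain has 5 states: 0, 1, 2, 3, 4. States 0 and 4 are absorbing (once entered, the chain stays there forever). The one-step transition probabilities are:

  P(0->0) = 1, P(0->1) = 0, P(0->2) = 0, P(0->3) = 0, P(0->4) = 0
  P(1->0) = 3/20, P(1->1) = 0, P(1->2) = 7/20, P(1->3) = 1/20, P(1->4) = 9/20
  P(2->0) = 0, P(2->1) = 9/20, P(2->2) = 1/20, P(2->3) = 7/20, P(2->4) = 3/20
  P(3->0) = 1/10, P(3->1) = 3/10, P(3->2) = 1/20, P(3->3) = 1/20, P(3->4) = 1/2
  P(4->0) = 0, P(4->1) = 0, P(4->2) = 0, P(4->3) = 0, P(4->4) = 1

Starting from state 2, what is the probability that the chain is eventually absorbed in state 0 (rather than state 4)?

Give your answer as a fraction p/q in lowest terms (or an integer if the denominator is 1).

Answer: 937/5466

Derivation:
Let a_i = P(absorbed in 0 | start in state i).
Boundary conditions: a_0 = 1, a_4 = 0.
For each transient state i, a_i = sum_j P(i->j) * a_j:
  a_1 = 3/20*a_0 + 0*a_1 + 7/20*a_2 + 1/20*a_3 + 9/20*a_4
  a_2 = 0*a_0 + 9/20*a_1 + 1/20*a_2 + 7/20*a_3 + 3/20*a_4
  a_3 = 1/10*a_0 + 3/10*a_1 + 1/20*a_2 + 1/20*a_3 + 1/2*a_4

Substituting a_0 = 1 and a_4 = 0, rearrange to (I - Q) a = r where r[i] = P(i -> 0):
  [1, -7/20, -1/20] . (a_1, a_2, a_3) = 3/20
  [-9/20, 19/20, -7/20] . (a_1, a_2, a_3) = 0
  [-3/10, -1/20, 19/20] . (a_1, a_2, a_3) = 1/10

Solving yields:
  a_1 = 599/2733
  a_2 = 937/5466
  a_3 = 1003/5466

Starting state is 2, so the absorption probability is a_2 = 937/5466.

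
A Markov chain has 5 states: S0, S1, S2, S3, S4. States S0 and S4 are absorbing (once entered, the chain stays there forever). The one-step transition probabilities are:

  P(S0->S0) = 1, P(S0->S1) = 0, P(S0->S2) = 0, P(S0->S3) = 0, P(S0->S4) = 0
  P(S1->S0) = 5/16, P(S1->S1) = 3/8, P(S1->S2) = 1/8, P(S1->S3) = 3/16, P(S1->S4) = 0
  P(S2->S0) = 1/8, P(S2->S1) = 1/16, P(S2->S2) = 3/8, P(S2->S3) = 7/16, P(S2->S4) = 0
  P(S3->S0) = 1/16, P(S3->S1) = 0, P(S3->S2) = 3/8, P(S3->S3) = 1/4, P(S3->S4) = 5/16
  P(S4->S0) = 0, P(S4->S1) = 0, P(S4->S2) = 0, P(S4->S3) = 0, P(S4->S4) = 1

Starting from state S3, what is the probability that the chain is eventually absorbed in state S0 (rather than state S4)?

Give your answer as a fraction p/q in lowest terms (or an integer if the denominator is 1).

Answer: 124/369

Derivation:
Let a_i = P(absorbed in S0 | start in state i).
Boundary conditions: a_S0 = 1, a_S4 = 0.
For each transient state i, a_i = sum_j P(i->j) * a_j:
  a_S1 = 5/16*a_S0 + 3/8*a_S1 + 1/8*a_S2 + 3/16*a_S3 + 0*a_S4
  a_S2 = 1/8*a_S0 + 1/16*a_S1 + 3/8*a_S2 + 7/16*a_S3 + 0*a_S4
  a_S3 = 1/16*a_S0 + 0*a_S1 + 3/8*a_S2 + 1/4*a_S3 + 5/16*a_S4

Substituting a_S0 = 1 and a_S4 = 0, rearrange to (I - Q) a = r where r[i] = P(i -> S0):
  [5/8, -1/8, -3/16] . (a_S1, a_S2, a_S3) = 5/16
  [-1/16, 5/8, -7/16] . (a_S1, a_S2, a_S3) = 1/8
  [0, -3/8, 3/4] . (a_S1, a_S2, a_S3) = 1/16

Solving yields:
  a_S1 = 259/369
  a_S2 = 373/738
  a_S3 = 124/369

Starting state is S3, so the absorption probability is a_S3 = 124/369.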